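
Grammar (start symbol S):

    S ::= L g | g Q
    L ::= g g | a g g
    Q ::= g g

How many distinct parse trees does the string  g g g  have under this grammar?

2

Parse trees for g g g:
  [S [L g g] g]
  [S g [Q g g]]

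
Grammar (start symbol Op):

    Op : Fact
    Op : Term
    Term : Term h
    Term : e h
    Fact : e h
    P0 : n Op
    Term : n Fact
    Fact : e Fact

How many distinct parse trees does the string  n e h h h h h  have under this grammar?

Parse trees for n e h h h h h:
  [Op [Term [Term [Term [Term [Term n [Fact e h]] h] h] h] h]]

1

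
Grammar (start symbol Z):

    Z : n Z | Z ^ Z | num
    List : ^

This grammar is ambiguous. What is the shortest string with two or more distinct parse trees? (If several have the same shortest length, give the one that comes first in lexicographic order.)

length 1: no string has ≥2 trees
length 2: no string has ≥2 trees
length 3: no string has ≥2 trees
length 4: n num ^ num has 2 parse trees

Two derivations of n num ^ num:
  Z ⇒ n Z ⇒ n Z ^ Z ⇒ n num ^ Z ⇒ n num ^ num
  Z ⇒ Z ^ Z ⇒ n Z ^ Z ⇒ n num ^ Z ⇒ n num ^ num

n num ^ num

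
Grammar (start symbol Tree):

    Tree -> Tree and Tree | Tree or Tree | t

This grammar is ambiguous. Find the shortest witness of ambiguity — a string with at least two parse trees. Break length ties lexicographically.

t and t and t

length 1: no string has ≥2 trees
length 3: no string has ≥2 trees
length 5: t and t and t has 2 parse trees

Two derivations of t and t and t:
  Tree ⇒ Tree and Tree ⇒ Tree and Tree and Tree ⇒ t and Tree and Tree ⇒ t and t and Tree ⇒ t and t and t
  Tree ⇒ Tree and Tree ⇒ t and Tree ⇒ t and Tree and Tree ⇒ t and t and Tree ⇒ t and t and t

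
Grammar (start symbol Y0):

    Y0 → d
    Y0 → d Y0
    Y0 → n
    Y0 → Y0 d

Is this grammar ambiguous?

Witness: d d

Derivation 1: Y0 ⇒ d Y0 ⇒ d d
Derivation 2: Y0 ⇒ Y0 d ⇒ d d

Two distinct leftmost derivations for the same string.

Ambiguous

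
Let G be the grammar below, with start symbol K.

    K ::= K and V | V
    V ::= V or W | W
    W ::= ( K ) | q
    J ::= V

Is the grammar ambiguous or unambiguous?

Only K, V, W are reachable from K; ignoring the rest: K → K and V | V  ;  V → V or W | W  — a left-associative chain with W at the bottom. Each string factors uniquely by precedence.

Unambiguous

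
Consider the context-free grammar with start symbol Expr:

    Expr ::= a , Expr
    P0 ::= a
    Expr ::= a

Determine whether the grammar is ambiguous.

(P0 is unreachable from Expr, so its rules don't affect L(Expr).) Right-recursive list with a separator: after each atom, whether the separator follows determines the rule. One parse per string.

Unambiguous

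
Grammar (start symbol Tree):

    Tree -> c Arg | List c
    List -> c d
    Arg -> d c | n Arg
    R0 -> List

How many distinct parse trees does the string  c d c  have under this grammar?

2

Parse trees for c d c:
  [Tree c [Arg d c]]
  [Tree [List c d] c]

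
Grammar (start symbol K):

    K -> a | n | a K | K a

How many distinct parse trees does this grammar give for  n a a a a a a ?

Parse trees for n a a a a a a:
  [K [K [K [K [K [K [K n] a] a] a] a] a] a]

1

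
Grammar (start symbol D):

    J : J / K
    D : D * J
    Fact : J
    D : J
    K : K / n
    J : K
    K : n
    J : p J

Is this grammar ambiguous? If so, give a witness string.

Ambiguous

Witness: n / n

Derivation 1: D ⇒ J ⇒ J / K ⇒ K / K ⇒ n / K ⇒ n / n
Derivation 2: D ⇒ J ⇒ K ⇒ K / n ⇒ n / n

Two distinct leftmost derivations for the same string.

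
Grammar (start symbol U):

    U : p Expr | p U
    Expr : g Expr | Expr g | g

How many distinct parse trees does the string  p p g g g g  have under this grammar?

Parse trees for p p g g g g:
  [U p [U p [Expr g [Expr g [Expr g [Expr g]]]]]]
  [U p [U p [Expr g [Expr g [Expr [Expr g] g]]]]]
  [U p [U p [Expr g [Expr [Expr g [Expr g]] g]]]]
  [U p [U p [Expr g [Expr [Expr [Expr g] g] g]]]]
  [U p [U p [Expr [Expr g [Expr g [Expr g]]] g]]]
  [U p [U p [Expr [Expr g [Expr [Expr g] g]] g]]]
  [U p [U p [Expr [Expr [Expr g [Expr g]] g] g]]]
  [U p [U p [Expr [Expr [Expr [Expr g] g] g] g]]]

8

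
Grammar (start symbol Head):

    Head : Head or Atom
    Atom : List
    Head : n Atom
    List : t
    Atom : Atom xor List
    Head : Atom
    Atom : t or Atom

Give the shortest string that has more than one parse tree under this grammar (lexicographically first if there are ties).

t or t

length 1: no string has ≥2 trees
length 2: no string has ≥2 trees
length 3: t or t has 2 parse trees

Two derivations of t or t:
  Head ⇒ Head or Atom ⇒ Atom or Atom ⇒ List or Atom ⇒ t or Atom ⇒ t or List ⇒ t or t
  Head ⇒ Atom ⇒ t or Atom ⇒ t or List ⇒ t or t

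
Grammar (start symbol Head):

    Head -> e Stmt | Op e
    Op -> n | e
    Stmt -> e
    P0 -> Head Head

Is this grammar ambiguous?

Ambiguous

Witness: e e

Derivation 1: Head ⇒ e Stmt ⇒ e e
Derivation 2: Head ⇒ Op e ⇒ e e

Two distinct leftmost derivations for the same string.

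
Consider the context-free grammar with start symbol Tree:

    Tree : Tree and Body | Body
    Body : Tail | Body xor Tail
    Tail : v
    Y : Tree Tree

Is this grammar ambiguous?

Only Tree, Body, Tail are reachable from Tree; ignoring the rest: The grammar is stratified — Tree handles 'and' (left-recursive), Body handles 'xor', Tail atoms. Each operator has a fixed associativity and precedence level, so every string has one parse.

Unambiguous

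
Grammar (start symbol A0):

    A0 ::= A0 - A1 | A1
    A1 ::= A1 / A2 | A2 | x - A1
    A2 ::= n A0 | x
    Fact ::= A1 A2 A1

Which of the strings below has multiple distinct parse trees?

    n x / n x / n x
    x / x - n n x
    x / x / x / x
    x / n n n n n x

n x / n x / n x: 5 trees
x / x - n n x: 1 tree
x / x / x / x: 1 tree
x / n n n n n x: 1 tree

n x / n x / n x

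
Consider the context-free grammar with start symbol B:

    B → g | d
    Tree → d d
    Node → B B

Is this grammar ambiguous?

Only B is reachable from B; ignoring the rest: Each reachable nonterminal has at most one production per leading terminal, and all productions are right-linear; the derivation is determined token-by-token.

Unambiguous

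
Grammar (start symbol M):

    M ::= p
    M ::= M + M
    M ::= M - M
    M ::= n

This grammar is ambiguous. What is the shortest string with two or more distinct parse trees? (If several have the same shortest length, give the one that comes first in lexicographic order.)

n + n + n

length 1: no string has ≥2 trees
length 3: no string has ≥2 trees
length 5: n + n + n has 2 parse trees

Two derivations of n + n + n:
  M ⇒ M + M ⇒ M + M + M ⇒ n + M + M ⇒ n + n + M ⇒ n + n + n
  M ⇒ M + M ⇒ n + M ⇒ n + M + M ⇒ n + n + M ⇒ n + n + n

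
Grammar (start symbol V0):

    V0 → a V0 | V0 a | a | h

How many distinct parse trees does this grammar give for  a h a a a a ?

Parse trees for a h a a a a:
  [V0 a [V0 [V0 [V0 [V0 [V0 h] a] a] a] a]]
  [V0 [V0 a [V0 [V0 [V0 [V0 h] a] a] a]] a]
  [V0 [V0 [V0 a [V0 [V0 [V0 h] a] a]] a] a]
  [V0 [V0 [V0 [V0 a [V0 [V0 h] a]] a] a] a]
  [V0 [V0 [V0 [V0 [V0 a [V0 h]] a] a] a] a]

5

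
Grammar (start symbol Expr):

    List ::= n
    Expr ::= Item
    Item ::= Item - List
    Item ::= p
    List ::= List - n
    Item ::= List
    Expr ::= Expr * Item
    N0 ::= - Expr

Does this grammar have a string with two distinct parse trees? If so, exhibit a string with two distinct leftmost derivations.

Witness: n - n

Derivation 1: Expr ⇒ Item ⇒ Item - List ⇒ List - List ⇒ n - List ⇒ n - n
Derivation 2: Expr ⇒ Item ⇒ List ⇒ List - n ⇒ n - n

Two distinct leftmost derivations for the same string.

Ambiguous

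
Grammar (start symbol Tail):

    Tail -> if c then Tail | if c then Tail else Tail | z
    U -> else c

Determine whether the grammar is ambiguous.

Witness: if c then if c then z else z

Derivation 1: Tail ⇒ if c then Tail ⇒ if c then if c then Tail else Tail ⇒ if c then if c then z else Tail ⇒ if c then if c then z else z
Derivation 2: Tail ⇒ if c then Tail else Tail ⇒ if c then if c then Tail else Tail ⇒ if c then if c then z else Tail ⇒ if c then if c then z else z

Two distinct leftmost derivations for the same string.

Ambiguous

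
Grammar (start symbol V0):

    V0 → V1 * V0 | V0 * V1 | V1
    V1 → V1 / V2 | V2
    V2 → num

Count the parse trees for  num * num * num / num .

Parse trees for num * num * num / num:
  [V0 [V1 [V2 num]] * [V0 [V1 [V2 num]] * [V0 [V1 [V1 [V2 num]] / [V2 num]]]]]
  [V0 [V1 [V2 num]] * [V0 [V0 [V1 [V2 num]]] * [V1 [V1 [V2 num]] / [V2 num]]]]
  [V0 [V0 [V1 [V2 num]] * [V0 [V1 [V2 num]]]] * [V1 [V1 [V2 num]] / [V2 num]]]
  [V0 [V0 [V0 [V1 [V2 num]]] * [V1 [V2 num]]] * [V1 [V1 [V2 num]] / [V2 num]]]

4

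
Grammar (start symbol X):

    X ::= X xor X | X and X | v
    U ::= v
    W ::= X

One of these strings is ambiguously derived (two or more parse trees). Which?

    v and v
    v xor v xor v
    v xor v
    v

v xor v xor v

v and v: 1 tree
v xor v xor v: 2 trees
v xor v: 1 tree
v: 1 tree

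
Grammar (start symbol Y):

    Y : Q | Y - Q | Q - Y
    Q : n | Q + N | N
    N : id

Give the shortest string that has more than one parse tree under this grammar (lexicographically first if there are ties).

id - id

length 1: no string has ≥2 trees
length 3: id - id has 2 parse trees

Two derivations of id - id:
  Y ⇒ Y - Q ⇒ Q - Q ⇒ N - Q ⇒ id - Q ⇒ id - N ⇒ id - id
  Y ⇒ Q - Y ⇒ N - Y ⇒ id - Y ⇒ id - Q ⇒ id - N ⇒ id - id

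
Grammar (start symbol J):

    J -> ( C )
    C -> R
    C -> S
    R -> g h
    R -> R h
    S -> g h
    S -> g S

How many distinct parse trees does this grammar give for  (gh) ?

2

Parse trees for (gh):
  [J ( [C [R g h]] )]
  [J ( [C [S g h]] )]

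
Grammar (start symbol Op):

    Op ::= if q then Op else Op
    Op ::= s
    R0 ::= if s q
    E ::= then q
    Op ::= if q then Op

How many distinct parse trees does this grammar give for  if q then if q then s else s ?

2

Parse trees for if q then if q then s else s:
  [Op if q then [Op if q then [Op s]] else [Op s]]
  [Op if q then [Op if q then [Op s] else [Op s]]]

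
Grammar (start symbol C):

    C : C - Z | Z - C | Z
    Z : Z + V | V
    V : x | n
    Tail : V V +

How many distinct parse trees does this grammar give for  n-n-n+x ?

4

Parse trees for n-n-n+x:
  [C [C [C [Z [V n]]] - [Z [V n]]] - [Z [Z [V n]] + [V x]]]
  [C [C [Z [V n]] - [C [Z [V n]]]] - [Z [Z [V n]] + [V x]]]
  [C [Z [V n]] - [C [C [Z [V n]]] - [Z [Z [V n]] + [V x]]]]
  [C [Z [V n]] - [C [Z [V n]] - [C [Z [Z [V n]] + [V x]]]]]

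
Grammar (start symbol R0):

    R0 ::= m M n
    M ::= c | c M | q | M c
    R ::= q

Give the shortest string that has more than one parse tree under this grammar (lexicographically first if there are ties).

m c c n

length 3: no string has ≥2 trees
length 4: m c c n has 2 parse trees

Two derivations of m c c n:
  R0 ⇒ m M n ⇒ m c M n ⇒ m c c n
  R0 ⇒ m M n ⇒ m M c n ⇒ m c c n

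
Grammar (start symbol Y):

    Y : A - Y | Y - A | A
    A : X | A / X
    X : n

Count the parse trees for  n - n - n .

4

Parse trees for n - n - n:
  [Y [A [X n]] - [Y [A [X n]] - [Y [A [X n]]]]]
  [Y [A [X n]] - [Y [Y [A [X n]]] - [A [X n]]]]
  [Y [Y [A [X n]] - [Y [A [X n]]]] - [A [X n]]]
  [Y [Y [Y [A [X n]]] - [A [X n]]] - [A [X n]]]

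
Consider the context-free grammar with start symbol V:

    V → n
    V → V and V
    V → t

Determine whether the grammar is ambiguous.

Witness: n and n and n

Derivation 1: V ⇒ V and V ⇒ n and V ⇒ n and V and V ⇒ n and n and V ⇒ n and n and n
Derivation 2: V ⇒ V and V ⇒ V and V and V ⇒ n and V and V ⇒ n and n and V ⇒ n and n and n

Two distinct leftmost derivations for the same string.

Ambiguous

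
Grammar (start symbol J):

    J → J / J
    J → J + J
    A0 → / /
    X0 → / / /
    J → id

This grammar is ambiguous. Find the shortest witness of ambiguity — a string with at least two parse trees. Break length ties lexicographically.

id + id + id

length 1: no string has ≥2 trees
length 3: no string has ≥2 trees
length 5: id + id + id has 2 parse trees

Two derivations of id + id + id:
  J ⇒ J + J ⇒ J + J + J ⇒ id + J + J ⇒ id + id + J ⇒ id + id + id
  J ⇒ J + J ⇒ id + J ⇒ id + J + J ⇒ id + id + J ⇒ id + id + id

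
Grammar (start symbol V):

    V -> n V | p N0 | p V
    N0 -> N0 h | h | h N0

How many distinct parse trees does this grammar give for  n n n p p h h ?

2

Parse trees for n n n p p h h:
  [V n [V n [V n [V p [V p [N0 [N0 h] h]]]]]]
  [V n [V n [V n [V p [V p [N0 h [N0 h]]]]]]]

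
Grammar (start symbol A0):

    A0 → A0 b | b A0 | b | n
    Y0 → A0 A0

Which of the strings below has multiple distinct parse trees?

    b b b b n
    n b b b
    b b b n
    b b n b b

b b n b b

b b b b n: 1 tree
n b b b: 1 tree
b b b n: 1 tree
b b n b b: 6 trees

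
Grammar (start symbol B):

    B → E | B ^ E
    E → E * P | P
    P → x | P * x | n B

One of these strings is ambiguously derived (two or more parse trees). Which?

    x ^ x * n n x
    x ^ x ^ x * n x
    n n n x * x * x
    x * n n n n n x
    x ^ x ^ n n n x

x ^ x * n n x: 1 tree
x ^ x ^ x * n x: 1 tree
n n n x * x * x: 40 trees
x * n n n n n x: 1 tree
x ^ x ^ n n n x: 1 tree

n n n x * x * x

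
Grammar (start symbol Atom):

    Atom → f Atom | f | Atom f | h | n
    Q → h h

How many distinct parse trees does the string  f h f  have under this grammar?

2

Parse trees for f h f:
  [Atom f [Atom [Atom h] f]]
  [Atom [Atom f [Atom h]] f]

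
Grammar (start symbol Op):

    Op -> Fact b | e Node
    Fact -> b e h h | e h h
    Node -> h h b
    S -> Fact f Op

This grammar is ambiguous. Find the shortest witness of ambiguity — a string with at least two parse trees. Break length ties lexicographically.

length 4: e h h b has 2 parse trees

Two derivations of e h h b:
  Op ⇒ Fact b ⇒ e h h b
  Op ⇒ e Node ⇒ e h h b

e h h b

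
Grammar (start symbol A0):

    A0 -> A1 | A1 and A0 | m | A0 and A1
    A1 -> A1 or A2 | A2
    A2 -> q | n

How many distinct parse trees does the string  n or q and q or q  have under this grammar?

2

Parse trees for n or q and q or q:
  [A0 [A1 [A1 [A2 n]] or [A2 q]] and [A0 [A1 [A1 [A2 q]] or [A2 q]]]]
  [A0 [A0 [A1 [A1 [A2 n]] or [A2 q]]] and [A1 [A1 [A2 q]] or [A2 q]]]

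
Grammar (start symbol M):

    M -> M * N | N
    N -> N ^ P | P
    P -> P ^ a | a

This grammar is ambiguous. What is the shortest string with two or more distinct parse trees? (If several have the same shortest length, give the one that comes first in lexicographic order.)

length 1: no string has ≥2 trees
length 3: a ^ a has 2 parse trees

Two derivations of a ^ a:
  M ⇒ N ⇒ N ^ P ⇒ P ^ P ⇒ a ^ P ⇒ a ^ a
  M ⇒ N ⇒ P ⇒ P ^ a ⇒ a ^ a

a ^ a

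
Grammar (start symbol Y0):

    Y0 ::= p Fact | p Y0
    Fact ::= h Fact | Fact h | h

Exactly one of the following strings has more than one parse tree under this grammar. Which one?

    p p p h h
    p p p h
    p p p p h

p p p h h: 2 trees
p p p h: 1 tree
p p p p h: 1 tree

p p p h h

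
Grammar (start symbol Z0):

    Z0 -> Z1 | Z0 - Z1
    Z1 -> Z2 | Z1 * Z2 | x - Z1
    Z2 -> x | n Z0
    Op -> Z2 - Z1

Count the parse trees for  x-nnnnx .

Parse trees for x-nnnnx:
  [Z0 [Z1 x - [Z1 [Z2 n [Z0 [Z1 [Z2 n [Z0 [Z1 [Z2 n [Z0 [Z1 [Z2 n [Z0 [Z1 [Z2 x]]]]]]]]]]]]]]]]
  [Z0 [Z0 [Z1 [Z2 x]]] - [Z1 [Z2 n [Z0 [Z1 [Z2 n [Z0 [Z1 [Z2 n [Z0 [Z1 [Z2 n [Z0 [Z1 [Z2 x]]]]]]]]]]]]]]]

2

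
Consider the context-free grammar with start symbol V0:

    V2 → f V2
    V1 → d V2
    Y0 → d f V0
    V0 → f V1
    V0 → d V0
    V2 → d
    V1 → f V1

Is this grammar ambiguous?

(Y0 is unreachable from V0, so its rules don't affect L(V0).) Each reachable nonterminal has at most one production per leading terminal, and all productions are right-linear; the derivation is determined token-by-token.

Unambiguous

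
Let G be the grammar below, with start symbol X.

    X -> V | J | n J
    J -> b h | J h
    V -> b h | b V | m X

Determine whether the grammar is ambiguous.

Ambiguous

Witness: b h

Derivation 1: X ⇒ V ⇒ b h
Derivation 2: X ⇒ J ⇒ b h

Two distinct leftmost derivations for the same string.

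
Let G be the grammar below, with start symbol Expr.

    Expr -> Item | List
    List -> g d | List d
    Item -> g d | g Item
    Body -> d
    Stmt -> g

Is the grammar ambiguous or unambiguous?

Witness: g d

Derivation 1: Expr ⇒ Item ⇒ g d
Derivation 2: Expr ⇒ List ⇒ g d

Two distinct leftmost derivations for the same string.

Ambiguous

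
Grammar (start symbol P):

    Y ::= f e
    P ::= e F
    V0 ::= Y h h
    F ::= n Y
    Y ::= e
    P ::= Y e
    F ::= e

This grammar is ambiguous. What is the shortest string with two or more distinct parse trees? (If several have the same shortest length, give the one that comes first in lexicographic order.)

length 2: e e has 2 parse trees

Two derivations of e e:
  P ⇒ e F ⇒ e e
  P ⇒ Y e ⇒ e e

e e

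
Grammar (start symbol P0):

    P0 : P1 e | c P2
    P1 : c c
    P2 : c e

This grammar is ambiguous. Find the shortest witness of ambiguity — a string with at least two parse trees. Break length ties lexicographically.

c c e

length 3: c c e has 2 parse trees

Two derivations of c c e:
  P0 ⇒ P1 e ⇒ c c e
  P0 ⇒ c P2 ⇒ c c e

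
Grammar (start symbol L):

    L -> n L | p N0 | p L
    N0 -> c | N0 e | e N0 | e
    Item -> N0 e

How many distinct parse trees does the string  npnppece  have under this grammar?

2

Parse trees for npnppece:
  [L n [L p [L n [L p [L p [N0 [N0 e [N0 c]] e]]]]]]
  [L n [L p [L n [L p [L p [N0 e [N0 [N0 c] e]]]]]]]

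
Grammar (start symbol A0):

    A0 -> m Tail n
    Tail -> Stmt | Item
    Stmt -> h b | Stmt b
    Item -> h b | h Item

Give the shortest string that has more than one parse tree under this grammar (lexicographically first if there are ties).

m h b n

length 4: m h b n has 2 parse trees

Two derivations of m h b n:
  A0 ⇒ m Tail n ⇒ m Stmt n ⇒ m h b n
  A0 ⇒ m Tail n ⇒ m Item n ⇒ m h b n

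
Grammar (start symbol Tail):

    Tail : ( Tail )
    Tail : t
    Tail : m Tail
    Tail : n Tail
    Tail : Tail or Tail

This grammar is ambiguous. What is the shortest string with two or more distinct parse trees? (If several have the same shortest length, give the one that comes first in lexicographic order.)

m t or t

length 1: no string has ≥2 trees
length 2: no string has ≥2 trees
length 3: no string has ≥2 trees
length 4: m t or t has 2 parse trees

Two derivations of m t or t:
  Tail ⇒ m Tail ⇒ m Tail or Tail ⇒ m t or Tail ⇒ m t or t
  Tail ⇒ Tail or Tail ⇒ m Tail or Tail ⇒ m t or Tail ⇒ m t or t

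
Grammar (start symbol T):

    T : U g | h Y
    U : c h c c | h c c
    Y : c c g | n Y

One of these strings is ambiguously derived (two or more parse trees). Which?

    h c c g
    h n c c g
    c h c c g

h c c g

h c c g: 2 trees
h n c c g: 1 tree
c h c c g: 1 tree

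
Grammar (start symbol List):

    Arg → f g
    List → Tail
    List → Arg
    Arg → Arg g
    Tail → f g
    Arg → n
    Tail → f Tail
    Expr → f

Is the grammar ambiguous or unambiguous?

Ambiguous

Witness: f g

Derivation 1: List ⇒ Tail ⇒ f g
Derivation 2: List ⇒ Arg ⇒ f g

Two distinct leftmost derivations for the same string.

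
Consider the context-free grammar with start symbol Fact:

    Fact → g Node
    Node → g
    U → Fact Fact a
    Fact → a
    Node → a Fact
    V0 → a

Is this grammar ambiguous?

Only Fact, Node are reachable from Fact; ignoring the rest: Restricted to the reachable nonterminals, every rule has the form A → t or A → t B, and no two rules for the same A share a first terminal. The grammar encodes a DFA — one run per string.

Unambiguous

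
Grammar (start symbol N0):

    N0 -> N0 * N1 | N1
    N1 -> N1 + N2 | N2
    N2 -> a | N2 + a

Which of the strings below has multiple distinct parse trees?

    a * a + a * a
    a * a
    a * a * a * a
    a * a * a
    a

a * a + a * a: 2 trees
a * a: 1 tree
a * a * a * a: 1 tree
a * a * a: 1 tree
a: 1 tree

a * a + a * a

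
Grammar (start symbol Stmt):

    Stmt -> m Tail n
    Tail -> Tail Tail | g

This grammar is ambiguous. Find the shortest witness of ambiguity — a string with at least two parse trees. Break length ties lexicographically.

length 3: no string has ≥2 trees
length 4: no string has ≥2 trees
length 5: m g g g n has 2 parse trees

Two derivations of m g g g n:
  Stmt ⇒ m Tail n ⇒ m Tail Tail n ⇒ m Tail Tail Tail n ⇒ m g Tail Tail n ⇒ m g g Tail n ⇒ m g g g n
  Stmt ⇒ m Tail n ⇒ m Tail Tail n ⇒ m g Tail n ⇒ m g Tail Tail n ⇒ m g g Tail n ⇒ m g g g n

m g g g n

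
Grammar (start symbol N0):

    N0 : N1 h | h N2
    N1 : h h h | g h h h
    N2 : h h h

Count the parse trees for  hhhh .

2

Parse trees for hhhh:
  [N0 [N1 h h h] h]
  [N0 h [N2 h h h]]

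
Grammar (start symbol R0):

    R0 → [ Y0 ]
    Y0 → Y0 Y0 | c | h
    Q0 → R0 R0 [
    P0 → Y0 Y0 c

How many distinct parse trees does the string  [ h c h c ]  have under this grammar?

5

Parse trees for [ h c h c ]:
  [R0 [ [Y0 [Y0 h] [Y0 [Y0 c] [Y0 [Y0 h] [Y0 c]]]] ]]
  [R0 [ [Y0 [Y0 h] [Y0 [Y0 [Y0 c] [Y0 h]] [Y0 c]]] ]]
  [R0 [ [Y0 [Y0 [Y0 h] [Y0 c]] [Y0 [Y0 h] [Y0 c]]] ]]
  [R0 [ [Y0 [Y0 [Y0 h] [Y0 [Y0 c] [Y0 h]]] [Y0 c]] ]]
  [R0 [ [Y0 [Y0 [Y0 [Y0 h] [Y0 c]] [Y0 h]] [Y0 c]] ]]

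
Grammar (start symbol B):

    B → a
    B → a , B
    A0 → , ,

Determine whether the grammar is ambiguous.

Unambiguous

Only B is reachable from B; ignoring the rest: The reachable grammar is A → atom sep A | atom. Each atom is followed by either the separator (recurse) or end-of-string (stop) — no choice point.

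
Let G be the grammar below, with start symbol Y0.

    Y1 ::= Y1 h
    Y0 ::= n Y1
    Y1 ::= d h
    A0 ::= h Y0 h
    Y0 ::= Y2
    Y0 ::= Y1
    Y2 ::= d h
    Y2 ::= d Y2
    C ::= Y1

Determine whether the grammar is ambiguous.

Witness: d h

Derivation 1: Y0 ⇒ Y2 ⇒ d h
Derivation 2: Y0 ⇒ Y1 ⇒ d h

Two distinct leftmost derivations for the same string.

Ambiguous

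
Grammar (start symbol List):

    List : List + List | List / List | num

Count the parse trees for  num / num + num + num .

5

Parse trees for num / num + num + num:
  [List [List [List num] / [List num]] + [List [List num] + [List num]]]
  [List [List [List [List num] / [List num]] + [List num]] + [List num]]
  [List [List [List num] / [List [List num] + [List num]]] + [List num]]
  [List [List num] / [List [List num] + [List [List num] + [List num]]]]
  [List [List num] / [List [List [List num] + [List num]] + [List num]]]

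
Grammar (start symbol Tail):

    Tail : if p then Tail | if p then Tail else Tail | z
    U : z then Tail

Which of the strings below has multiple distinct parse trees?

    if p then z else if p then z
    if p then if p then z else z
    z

if p then if p then z else z

if p then z else if p then z: 1 tree
if p then if p then z else z: 2 trees
z: 1 tree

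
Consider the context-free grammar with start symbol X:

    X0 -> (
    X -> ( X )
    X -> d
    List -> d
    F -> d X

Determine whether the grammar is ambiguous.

Only X is reachable from X; ignoring the rest: L(X) is { openⁿ atom closeⁿ : n ≥ 0 }. The bracket depth fixes n, and the derivation is forced at every step.

Unambiguous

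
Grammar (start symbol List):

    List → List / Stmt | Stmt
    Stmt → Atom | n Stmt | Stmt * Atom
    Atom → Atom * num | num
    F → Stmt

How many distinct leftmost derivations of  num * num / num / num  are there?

Parse trees for num * num / num / num:
  [List [List [List [Stmt [Atom [Atom num] * num]]] / [Stmt [Atom num]]] / [Stmt [Atom num]]]
  [List [List [List [Stmt [Stmt [Atom num]] * [Atom num]]] / [Stmt [Atom num]]] / [Stmt [Atom num]]]

2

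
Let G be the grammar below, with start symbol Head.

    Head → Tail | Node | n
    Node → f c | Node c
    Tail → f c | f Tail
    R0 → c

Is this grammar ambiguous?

Ambiguous

Witness: f c

Derivation 1: Head ⇒ Tail ⇒ f c
Derivation 2: Head ⇒ Node ⇒ f c

Two distinct leftmost derivations for the same string.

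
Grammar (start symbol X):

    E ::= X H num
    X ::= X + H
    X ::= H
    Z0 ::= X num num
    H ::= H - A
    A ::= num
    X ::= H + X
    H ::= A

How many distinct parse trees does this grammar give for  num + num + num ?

4

Parse trees for num + num + num:
  [X [X [X [H [A num]]] + [H [A num]]] + [H [A num]]]
  [X [X [H [A num]] + [X [H [A num]]]] + [H [A num]]]
  [X [H [A num]] + [X [X [H [A num]]] + [H [A num]]]]
  [X [H [A num]] + [X [H [A num]] + [X [H [A num]]]]]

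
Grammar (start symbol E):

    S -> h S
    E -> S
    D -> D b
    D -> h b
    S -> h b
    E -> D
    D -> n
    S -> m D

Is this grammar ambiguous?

Ambiguous

Witness: h b

Derivation 1: E ⇒ S ⇒ h b
Derivation 2: E ⇒ D ⇒ h b

Two distinct leftmost derivations for the same string.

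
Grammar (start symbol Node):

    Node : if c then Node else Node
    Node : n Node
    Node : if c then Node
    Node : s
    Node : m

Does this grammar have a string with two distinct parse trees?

Witness: if c then if c then m else m

Derivation 1: Node ⇒ if c then Node else Node ⇒ if c then if c then Node else Node ⇒ if c then if c then m else Node ⇒ if c then if c then m else m
Derivation 2: Node ⇒ if c then Node ⇒ if c then if c then Node else Node ⇒ if c then if c then m else Node ⇒ if c then if c then m else m

Two distinct leftmost derivations for the same string.

Ambiguous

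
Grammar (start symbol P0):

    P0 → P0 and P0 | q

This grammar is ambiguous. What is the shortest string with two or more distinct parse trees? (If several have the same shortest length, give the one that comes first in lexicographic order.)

q and q and q

length 1: no string has ≥2 trees
length 3: no string has ≥2 trees
length 5: q and q and q has 2 parse trees

Two derivations of q and q and q:
  P0 ⇒ P0 and P0 ⇒ P0 and P0 and P0 ⇒ q and P0 and P0 ⇒ q and q and P0 ⇒ q and q and q
  P0 ⇒ P0 and P0 ⇒ q and P0 ⇒ q and P0 and P0 ⇒ q and q and P0 ⇒ q and q and q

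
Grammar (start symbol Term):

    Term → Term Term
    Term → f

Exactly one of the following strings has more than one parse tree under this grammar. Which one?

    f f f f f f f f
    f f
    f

f f f f f f f f

f f f f f f f f: 429 trees
f f: 1 tree
f: 1 tree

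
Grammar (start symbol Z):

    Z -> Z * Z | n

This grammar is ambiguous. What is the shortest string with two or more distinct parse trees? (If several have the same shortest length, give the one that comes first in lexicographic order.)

n * n * n

length 1: no string has ≥2 trees
length 3: no string has ≥2 trees
length 5: n * n * n has 2 parse trees

Two derivations of n * n * n:
  Z ⇒ Z * Z ⇒ Z * Z * Z ⇒ n * Z * Z ⇒ n * n * Z ⇒ n * n * n
  Z ⇒ Z * Z ⇒ n * Z ⇒ n * Z * Z ⇒ n * n * Z ⇒ n * n * n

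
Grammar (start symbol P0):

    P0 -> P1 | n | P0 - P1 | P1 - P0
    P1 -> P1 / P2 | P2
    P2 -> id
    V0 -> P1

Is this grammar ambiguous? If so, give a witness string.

Witness: id - id

Derivation 1: P0 ⇒ P0 - P1 ⇒ P1 - P1 ⇒ P2 - P1 ⇒ id - P1 ⇒ id - P2 ⇒ id - id
Derivation 2: P0 ⇒ P1 - P0 ⇒ P2 - P0 ⇒ id - P0 ⇒ id - P1 ⇒ id - P2 ⇒ id - id

Two distinct leftmost derivations for the same string.

Ambiguous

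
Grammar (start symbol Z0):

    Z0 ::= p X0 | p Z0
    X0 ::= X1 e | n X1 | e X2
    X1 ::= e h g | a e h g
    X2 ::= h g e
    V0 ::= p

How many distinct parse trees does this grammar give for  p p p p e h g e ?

Parse trees for p p p p e h g e:
  [Z0 p [Z0 p [Z0 p [Z0 p [X0 [X1 e h g] e]]]]]
  [Z0 p [Z0 p [Z0 p [Z0 p [X0 e [X2 h g e]]]]]]

2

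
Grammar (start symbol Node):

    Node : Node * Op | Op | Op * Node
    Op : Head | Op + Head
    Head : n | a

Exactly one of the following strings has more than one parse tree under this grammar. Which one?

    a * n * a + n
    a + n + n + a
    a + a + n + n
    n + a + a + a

a * n * a + n

a * n * a + n: 4 trees
a + n + n + a: 1 tree
a + a + n + n: 1 tree
n + a + a + a: 1 tree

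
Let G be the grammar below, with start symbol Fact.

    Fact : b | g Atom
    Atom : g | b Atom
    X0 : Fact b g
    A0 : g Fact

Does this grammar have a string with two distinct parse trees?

(X0, A0 are unreachable from Fact, so their rules don't affect L(Fact).) The reachable rules are right-linear with at most one rule per (nonterminal, next-terminal) pair. Each input token forces the next rule, so parsing is deterministic.

Unambiguous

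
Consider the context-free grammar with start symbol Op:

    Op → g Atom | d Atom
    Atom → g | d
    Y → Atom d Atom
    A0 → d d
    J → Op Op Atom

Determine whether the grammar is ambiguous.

Unambiguous

Only Op, Atom are reachable from Op; ignoring the rest: Each reachable nonterminal has at most one production per leading terminal, and all productions are right-linear; the derivation is determined token-by-token.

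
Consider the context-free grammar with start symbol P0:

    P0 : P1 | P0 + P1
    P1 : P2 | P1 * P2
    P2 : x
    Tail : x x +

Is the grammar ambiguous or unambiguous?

Only P0, P1, P2 are reachable from P0; ignoring the rest: P0 → P0 + P1 | P1  ;  P1 → P1 * P2 | P2  — a left-associative chain with P2 at the bottom. Each string factors uniquely by precedence.

Unambiguous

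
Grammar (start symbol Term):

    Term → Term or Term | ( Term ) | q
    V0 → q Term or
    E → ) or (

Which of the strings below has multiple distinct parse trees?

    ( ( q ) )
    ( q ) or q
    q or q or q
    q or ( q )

q or q or q

( ( q ) ): 1 tree
( q ) or q: 1 tree
q or q or q: 2 trees
q or ( q ): 1 tree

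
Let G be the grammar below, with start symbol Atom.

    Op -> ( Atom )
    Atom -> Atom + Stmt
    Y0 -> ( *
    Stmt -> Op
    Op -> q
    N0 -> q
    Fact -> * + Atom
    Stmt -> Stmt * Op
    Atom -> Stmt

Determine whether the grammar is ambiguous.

Unambiguous

Only Atom, Stmt, Op are reachable from Atom; ignoring the rest: Atom → Atom + Stmt | Stmt  ;  Stmt → Stmt * Op | Op  — a left-associative chain with Op at the bottom. Each string factors uniquely by precedence.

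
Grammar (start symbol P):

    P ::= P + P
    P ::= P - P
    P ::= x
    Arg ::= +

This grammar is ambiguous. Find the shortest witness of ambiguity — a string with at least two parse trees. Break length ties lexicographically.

length 1: no string has ≥2 trees
length 3: no string has ≥2 trees
length 5: x + x + x has 2 parse trees

Two derivations of x + x + x:
  P ⇒ P + P ⇒ P + P + P ⇒ x + P + P ⇒ x + x + P ⇒ x + x + x
  P ⇒ P + P ⇒ x + P ⇒ x + P + P ⇒ x + x + P ⇒ x + x + x

x + x + x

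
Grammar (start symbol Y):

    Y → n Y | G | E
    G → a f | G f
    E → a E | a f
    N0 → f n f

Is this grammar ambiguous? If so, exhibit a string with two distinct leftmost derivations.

Ambiguous

Witness: a f

Derivation 1: Y ⇒ G ⇒ a f
Derivation 2: Y ⇒ E ⇒ a f

Two distinct leftmost derivations for the same string.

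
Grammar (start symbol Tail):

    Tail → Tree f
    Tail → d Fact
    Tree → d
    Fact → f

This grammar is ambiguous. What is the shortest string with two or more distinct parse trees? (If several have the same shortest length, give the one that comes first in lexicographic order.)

length 2: d f has 2 parse trees

Two derivations of d f:
  Tail ⇒ Tree f ⇒ d f
  Tail ⇒ d Fact ⇒ d f

d f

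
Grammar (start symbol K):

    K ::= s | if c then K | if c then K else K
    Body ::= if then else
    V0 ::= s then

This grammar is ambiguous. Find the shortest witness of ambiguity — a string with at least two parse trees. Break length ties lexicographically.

length 1: no string has ≥2 trees
length 4: no string has ≥2 trees
length 6: no string has ≥2 trees
length 7: no string has ≥2 trees
length 9: if c then if c then s else s has 2 parse trees

Two derivations of if c then if c then s else s:
  K ⇒ if c then K ⇒ if c then if c then K else K ⇒ if c then if c then s else K ⇒ if c then if c then s else s
  K ⇒ if c then K else K ⇒ if c then if c then K else K ⇒ if c then if c then s else K ⇒ if c then if c then s else s

if c then if c then s else s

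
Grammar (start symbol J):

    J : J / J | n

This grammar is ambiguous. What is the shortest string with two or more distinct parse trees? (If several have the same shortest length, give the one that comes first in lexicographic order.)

length 1: no string has ≥2 trees
length 3: no string has ≥2 trees
length 5: n / n / n has 2 parse trees

Two derivations of n / n / n:
  J ⇒ J / J ⇒ J / J / J ⇒ n / J / J ⇒ n / n / J ⇒ n / n / n
  J ⇒ J / J ⇒ n / J ⇒ n / J / J ⇒ n / n / J ⇒ n / n / n

n / n / n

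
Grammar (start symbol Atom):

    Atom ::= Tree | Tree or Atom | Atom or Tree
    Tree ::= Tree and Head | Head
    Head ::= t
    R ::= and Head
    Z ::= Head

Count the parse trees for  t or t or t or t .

8

Parse trees for t or t or t or t:
  [Atom [Tree [Head t]] or [Atom [Tree [Head t]] or [Atom [Tree [Head t]] or [Atom [Tree [Head t]]]]]]
  [Atom [Tree [Head t]] or [Atom [Tree [Head t]] or [Atom [Atom [Tree [Head t]]] or [Tree [Head t]]]]]
  [Atom [Tree [Head t]] or [Atom [Atom [Tree [Head t]] or [Atom [Tree [Head t]]]] or [Tree [Head t]]]]
  [Atom [Tree [Head t]] or [Atom [Atom [Atom [Tree [Head t]]] or [Tree [Head t]]] or [Tree [Head t]]]]
  [Atom [Atom [Tree [Head t]] or [Atom [Tree [Head t]] or [Atom [Tree [Head t]]]]] or [Tree [Head t]]]
  [Atom [Atom [Tree [Head t]] or [Atom [Atom [Tree [Head t]]] or [Tree [Head t]]]] or [Tree [Head t]]]
  [Atom [Atom [Atom [Tree [Head t]] or [Atom [Tree [Head t]]]] or [Tree [Head t]]] or [Tree [Head t]]]
  [Atom [Atom [Atom [Atom [Tree [Head t]]] or [Tree [Head t]]] or [Tree [Head t]]] or [Tree [Head t]]]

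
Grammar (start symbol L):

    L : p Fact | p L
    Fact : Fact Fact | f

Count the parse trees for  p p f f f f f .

Parse trees for p p f f f f f (showing first 6 of 14):
  [L p [L p [Fact [Fact f] [Fact [Fact f] [Fact [Fact f] [Fact [Fact f] [Fact f]]]]]]]
  [L p [L p [Fact [Fact f] [Fact [Fact f] [Fact [Fact [Fact f] [Fact f]] [Fact f]]]]]]
  [L p [L p [Fact [Fact f] [Fact [Fact [Fact f] [Fact f]] [Fact [Fact f] [Fact f]]]]]]
  [L p [L p [Fact [Fact f] [Fact [Fact [Fact f] [Fact [Fact f] [Fact f]]] [Fact f]]]]]
  [L p [L p [Fact [Fact f] [Fact [Fact [Fact [Fact f] [Fact f]] [Fact f]] [Fact f]]]]]
  [L p [L p [Fact [Fact [Fact f] [Fact f]] [Fact [Fact f] [Fact [Fact f] [Fact f]]]]]]

14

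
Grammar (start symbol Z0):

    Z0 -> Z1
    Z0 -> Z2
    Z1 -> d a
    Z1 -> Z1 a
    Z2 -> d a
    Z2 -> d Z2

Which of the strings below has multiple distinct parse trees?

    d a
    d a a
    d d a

d a: 2 trees
d a a: 1 tree
d d a: 1 tree

d a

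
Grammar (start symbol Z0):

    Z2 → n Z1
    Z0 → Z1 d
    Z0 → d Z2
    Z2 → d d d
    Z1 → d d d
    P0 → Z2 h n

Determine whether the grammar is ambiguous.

Witness: d d d d

Derivation 1: Z0 ⇒ Z1 d ⇒ d d d d
Derivation 2: Z0 ⇒ d Z2 ⇒ d d d d

Two distinct leftmost derivations for the same string.

Ambiguous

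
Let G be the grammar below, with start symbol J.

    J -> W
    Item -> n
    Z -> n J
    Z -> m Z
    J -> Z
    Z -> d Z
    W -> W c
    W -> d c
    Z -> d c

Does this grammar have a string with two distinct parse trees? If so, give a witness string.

Witness: d c

Derivation 1: J ⇒ W ⇒ d c
Derivation 2: J ⇒ Z ⇒ d c

Two distinct leftmost derivations for the same string.

Ambiguous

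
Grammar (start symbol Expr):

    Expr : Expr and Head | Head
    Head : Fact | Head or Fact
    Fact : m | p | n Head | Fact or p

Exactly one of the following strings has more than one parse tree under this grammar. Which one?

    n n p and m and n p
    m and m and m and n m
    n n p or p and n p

n n p or p and n p

n n p and m and n p: 1 tree
m and m and m and n m: 1 tree
n n p or p and n p: 6 trees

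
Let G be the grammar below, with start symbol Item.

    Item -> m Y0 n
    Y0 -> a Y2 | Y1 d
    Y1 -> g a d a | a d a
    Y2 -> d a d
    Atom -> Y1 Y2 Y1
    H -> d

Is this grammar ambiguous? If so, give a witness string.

Ambiguous

Witness: m a d a d n

Derivation 1: Item ⇒ m Y0 n ⇒ m a Y2 n ⇒ m a d a d n
Derivation 2: Item ⇒ m Y0 n ⇒ m Y1 d n ⇒ m a d a d n

Two distinct leftmost derivations for the same string.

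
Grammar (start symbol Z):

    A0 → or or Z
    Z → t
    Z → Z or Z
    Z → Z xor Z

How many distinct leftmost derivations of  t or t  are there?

1

Parse trees for t or t:
  [Z [Z t] or [Z t]]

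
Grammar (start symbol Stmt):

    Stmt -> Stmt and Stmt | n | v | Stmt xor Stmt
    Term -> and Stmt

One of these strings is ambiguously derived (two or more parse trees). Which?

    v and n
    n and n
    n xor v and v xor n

v and n: 1 tree
n and n: 1 tree
n xor v and v xor n: 5 trees

n xor v and v xor n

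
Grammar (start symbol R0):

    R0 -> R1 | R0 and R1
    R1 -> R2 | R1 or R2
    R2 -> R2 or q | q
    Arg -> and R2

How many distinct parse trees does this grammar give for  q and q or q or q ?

Parse trees for q and q or q or q:
  [R0 [R0 [R1 [R2 q]]] and [R1 [R2 [R2 [R2 q] or q] or q]]]
  [R0 [R0 [R1 [R2 q]]] and [R1 [R1 [R2 q]] or [R2 [R2 q] or q]]]
  [R0 [R0 [R1 [R2 q]]] and [R1 [R1 [R2 [R2 q] or q]] or [R2 q]]]
  [R0 [R0 [R1 [R2 q]]] and [R1 [R1 [R1 [R2 q]] or [R2 q]] or [R2 q]]]

4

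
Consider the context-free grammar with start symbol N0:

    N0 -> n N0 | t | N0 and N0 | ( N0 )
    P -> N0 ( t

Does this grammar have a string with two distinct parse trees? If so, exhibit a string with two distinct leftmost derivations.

Witness: n t and t

Derivation 1: N0 ⇒ n N0 ⇒ n N0 and N0 ⇒ n t and N0 ⇒ n t and t
Derivation 2: N0 ⇒ N0 and N0 ⇒ n N0 and N0 ⇒ n t and N0 ⇒ n t and t

Two distinct leftmost derivations for the same string.

Ambiguous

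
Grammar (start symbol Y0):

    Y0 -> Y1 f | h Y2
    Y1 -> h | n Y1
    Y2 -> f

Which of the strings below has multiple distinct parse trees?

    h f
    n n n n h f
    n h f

h f

h f: 2 trees
n n n n h f: 1 tree
n h f: 1 tree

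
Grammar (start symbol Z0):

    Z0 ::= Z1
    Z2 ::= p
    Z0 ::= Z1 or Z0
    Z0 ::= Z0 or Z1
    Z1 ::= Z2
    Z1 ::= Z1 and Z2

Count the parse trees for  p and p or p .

Parse trees for p and p or p:
  [Z0 [Z1 [Z1 [Z2 p]] and [Z2 p]] or [Z0 [Z1 [Z2 p]]]]
  [Z0 [Z0 [Z1 [Z1 [Z2 p]] and [Z2 p]]] or [Z1 [Z2 p]]]

2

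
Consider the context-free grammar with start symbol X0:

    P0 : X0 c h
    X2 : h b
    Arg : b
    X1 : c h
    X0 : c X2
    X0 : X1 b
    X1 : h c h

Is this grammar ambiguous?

Ambiguous

Witness: c h b

Derivation 1: X0 ⇒ c X2 ⇒ c h b
Derivation 2: X0 ⇒ X1 b ⇒ c h b

Two distinct leftmost derivations for the same string.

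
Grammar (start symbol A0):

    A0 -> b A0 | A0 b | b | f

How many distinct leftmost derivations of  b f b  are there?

2

Parse trees for b f b:
  [A0 b [A0 [A0 f] b]]
  [A0 [A0 b [A0 f]] b]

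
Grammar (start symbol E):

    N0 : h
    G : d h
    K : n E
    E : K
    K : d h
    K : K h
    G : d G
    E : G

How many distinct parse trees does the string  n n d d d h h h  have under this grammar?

Parse trees for n n d d d h h h:
  [E [K n [E [K [K [K n [E [G d [G d [G d h]]]]] h] h]]]]
  [E [K [K n [E [K [K n [E [G d [G d [G d h]]]]] h]]] h]]
  [E [K [K [K n [E [K n [E [G d [G d [G d h]]]]]]] h] h]]

3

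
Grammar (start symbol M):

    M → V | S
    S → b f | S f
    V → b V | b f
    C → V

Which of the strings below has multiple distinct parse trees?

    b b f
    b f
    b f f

b b f: 1 tree
b f: 2 trees
b f f: 1 tree

b f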